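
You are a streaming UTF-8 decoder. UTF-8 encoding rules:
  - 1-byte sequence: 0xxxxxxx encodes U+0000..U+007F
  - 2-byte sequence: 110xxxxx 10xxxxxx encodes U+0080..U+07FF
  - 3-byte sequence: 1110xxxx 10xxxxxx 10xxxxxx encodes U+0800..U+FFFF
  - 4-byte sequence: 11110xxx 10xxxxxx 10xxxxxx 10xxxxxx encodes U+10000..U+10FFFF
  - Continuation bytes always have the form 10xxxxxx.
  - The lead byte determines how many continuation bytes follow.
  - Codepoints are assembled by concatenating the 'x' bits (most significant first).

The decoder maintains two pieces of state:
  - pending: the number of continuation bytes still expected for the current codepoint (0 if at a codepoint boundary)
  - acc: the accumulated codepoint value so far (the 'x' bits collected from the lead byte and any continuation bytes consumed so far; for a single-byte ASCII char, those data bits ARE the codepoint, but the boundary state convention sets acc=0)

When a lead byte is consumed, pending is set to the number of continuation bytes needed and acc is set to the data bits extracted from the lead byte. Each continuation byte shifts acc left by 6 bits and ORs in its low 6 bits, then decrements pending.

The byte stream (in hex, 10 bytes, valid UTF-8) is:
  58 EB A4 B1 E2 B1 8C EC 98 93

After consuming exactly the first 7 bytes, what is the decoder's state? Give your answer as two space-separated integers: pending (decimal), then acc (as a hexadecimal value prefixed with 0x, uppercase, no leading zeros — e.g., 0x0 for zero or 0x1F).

Byte[0]=58: 1-byte. pending=0, acc=0x0
Byte[1]=EB: 3-byte lead. pending=2, acc=0xB
Byte[2]=A4: continuation. acc=(acc<<6)|0x24=0x2E4, pending=1
Byte[3]=B1: continuation. acc=(acc<<6)|0x31=0xB931, pending=0
Byte[4]=E2: 3-byte lead. pending=2, acc=0x2
Byte[5]=B1: continuation. acc=(acc<<6)|0x31=0xB1, pending=1
Byte[6]=8C: continuation. acc=(acc<<6)|0x0C=0x2C4C, pending=0

Answer: 0 0x2C4C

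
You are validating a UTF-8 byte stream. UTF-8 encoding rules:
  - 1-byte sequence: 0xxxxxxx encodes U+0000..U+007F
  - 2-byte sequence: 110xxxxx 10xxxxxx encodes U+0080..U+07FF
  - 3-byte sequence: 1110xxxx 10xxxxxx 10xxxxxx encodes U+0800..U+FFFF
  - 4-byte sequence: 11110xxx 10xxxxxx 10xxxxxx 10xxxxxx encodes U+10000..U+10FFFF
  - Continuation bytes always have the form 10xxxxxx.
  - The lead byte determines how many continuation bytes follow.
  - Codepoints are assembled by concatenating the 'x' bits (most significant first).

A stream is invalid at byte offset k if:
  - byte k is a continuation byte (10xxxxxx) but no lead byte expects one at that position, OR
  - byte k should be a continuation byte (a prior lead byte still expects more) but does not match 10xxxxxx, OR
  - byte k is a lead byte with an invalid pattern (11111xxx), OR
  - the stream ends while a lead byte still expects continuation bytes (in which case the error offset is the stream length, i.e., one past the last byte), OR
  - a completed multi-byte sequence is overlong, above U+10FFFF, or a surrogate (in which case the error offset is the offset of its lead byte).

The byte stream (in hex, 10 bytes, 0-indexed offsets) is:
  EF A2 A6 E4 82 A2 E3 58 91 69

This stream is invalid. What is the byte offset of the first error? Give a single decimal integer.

Byte[0]=EF: 3-byte lead, need 2 cont bytes. acc=0xF
Byte[1]=A2: continuation. acc=(acc<<6)|0x22=0x3E2
Byte[2]=A6: continuation. acc=(acc<<6)|0x26=0xF8A6
Completed: cp=U+F8A6 (starts at byte 0)
Byte[3]=E4: 3-byte lead, need 2 cont bytes. acc=0x4
Byte[4]=82: continuation. acc=(acc<<6)|0x02=0x102
Byte[5]=A2: continuation. acc=(acc<<6)|0x22=0x40A2
Completed: cp=U+40A2 (starts at byte 3)
Byte[6]=E3: 3-byte lead, need 2 cont bytes. acc=0x3
Byte[7]=58: expected 10xxxxxx continuation. INVALID

Answer: 7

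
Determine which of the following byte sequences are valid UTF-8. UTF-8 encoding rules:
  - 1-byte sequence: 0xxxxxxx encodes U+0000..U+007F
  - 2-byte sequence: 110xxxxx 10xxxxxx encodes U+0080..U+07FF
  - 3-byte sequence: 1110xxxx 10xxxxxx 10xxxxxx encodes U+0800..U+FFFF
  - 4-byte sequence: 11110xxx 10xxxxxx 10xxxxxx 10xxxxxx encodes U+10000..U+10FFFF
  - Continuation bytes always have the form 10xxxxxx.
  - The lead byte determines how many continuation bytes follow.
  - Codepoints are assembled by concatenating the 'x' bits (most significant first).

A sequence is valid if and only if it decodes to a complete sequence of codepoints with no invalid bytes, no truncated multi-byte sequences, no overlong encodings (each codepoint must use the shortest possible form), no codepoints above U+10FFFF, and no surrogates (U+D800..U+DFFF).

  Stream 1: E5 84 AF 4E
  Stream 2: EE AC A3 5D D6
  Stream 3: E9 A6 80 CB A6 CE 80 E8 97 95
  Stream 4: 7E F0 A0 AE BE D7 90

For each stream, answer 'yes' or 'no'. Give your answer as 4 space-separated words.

Answer: yes no yes yes

Derivation:
Stream 1: decodes cleanly. VALID
Stream 2: error at byte offset 5. INVALID
Stream 3: decodes cleanly. VALID
Stream 4: decodes cleanly. VALID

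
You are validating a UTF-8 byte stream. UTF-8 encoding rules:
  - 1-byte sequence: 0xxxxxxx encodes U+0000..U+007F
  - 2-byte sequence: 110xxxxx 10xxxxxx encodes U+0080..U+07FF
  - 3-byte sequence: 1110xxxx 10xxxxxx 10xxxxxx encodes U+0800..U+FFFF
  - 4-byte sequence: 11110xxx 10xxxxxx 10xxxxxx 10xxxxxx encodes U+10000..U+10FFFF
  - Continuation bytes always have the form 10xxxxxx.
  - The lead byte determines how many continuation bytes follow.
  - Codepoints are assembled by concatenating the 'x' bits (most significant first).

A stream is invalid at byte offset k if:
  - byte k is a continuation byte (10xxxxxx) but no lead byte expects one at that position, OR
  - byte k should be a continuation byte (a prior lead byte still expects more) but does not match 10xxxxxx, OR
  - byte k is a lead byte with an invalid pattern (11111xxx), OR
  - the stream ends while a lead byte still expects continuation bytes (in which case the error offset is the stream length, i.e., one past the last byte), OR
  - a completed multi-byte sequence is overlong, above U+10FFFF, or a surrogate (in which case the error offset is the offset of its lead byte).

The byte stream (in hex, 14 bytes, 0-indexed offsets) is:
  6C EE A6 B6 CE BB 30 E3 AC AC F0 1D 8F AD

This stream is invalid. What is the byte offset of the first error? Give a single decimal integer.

Answer: 11

Derivation:
Byte[0]=6C: 1-byte ASCII. cp=U+006C
Byte[1]=EE: 3-byte lead, need 2 cont bytes. acc=0xE
Byte[2]=A6: continuation. acc=(acc<<6)|0x26=0x3A6
Byte[3]=B6: continuation. acc=(acc<<6)|0x36=0xE9B6
Completed: cp=U+E9B6 (starts at byte 1)
Byte[4]=CE: 2-byte lead, need 1 cont bytes. acc=0xE
Byte[5]=BB: continuation. acc=(acc<<6)|0x3B=0x3BB
Completed: cp=U+03BB (starts at byte 4)
Byte[6]=30: 1-byte ASCII. cp=U+0030
Byte[7]=E3: 3-byte lead, need 2 cont bytes. acc=0x3
Byte[8]=AC: continuation. acc=(acc<<6)|0x2C=0xEC
Byte[9]=AC: continuation. acc=(acc<<6)|0x2C=0x3B2C
Completed: cp=U+3B2C (starts at byte 7)
Byte[10]=F0: 4-byte lead, need 3 cont bytes. acc=0x0
Byte[11]=1D: expected 10xxxxxx continuation. INVALID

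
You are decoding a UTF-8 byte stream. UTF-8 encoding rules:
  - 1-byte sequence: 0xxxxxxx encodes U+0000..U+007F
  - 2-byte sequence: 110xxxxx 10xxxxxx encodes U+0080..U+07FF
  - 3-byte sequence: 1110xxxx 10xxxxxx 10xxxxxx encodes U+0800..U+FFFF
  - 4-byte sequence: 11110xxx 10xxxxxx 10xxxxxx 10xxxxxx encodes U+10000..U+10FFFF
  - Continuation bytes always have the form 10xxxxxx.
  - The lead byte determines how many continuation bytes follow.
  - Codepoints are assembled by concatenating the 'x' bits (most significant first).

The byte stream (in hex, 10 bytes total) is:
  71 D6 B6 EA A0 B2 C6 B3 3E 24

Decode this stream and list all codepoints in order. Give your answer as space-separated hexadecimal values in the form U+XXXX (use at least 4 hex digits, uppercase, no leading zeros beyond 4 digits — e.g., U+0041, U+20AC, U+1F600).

Answer: U+0071 U+05B6 U+A832 U+01B3 U+003E U+0024

Derivation:
Byte[0]=71: 1-byte ASCII. cp=U+0071
Byte[1]=D6: 2-byte lead, need 1 cont bytes. acc=0x16
Byte[2]=B6: continuation. acc=(acc<<6)|0x36=0x5B6
Completed: cp=U+05B6 (starts at byte 1)
Byte[3]=EA: 3-byte lead, need 2 cont bytes. acc=0xA
Byte[4]=A0: continuation. acc=(acc<<6)|0x20=0x2A0
Byte[5]=B2: continuation. acc=(acc<<6)|0x32=0xA832
Completed: cp=U+A832 (starts at byte 3)
Byte[6]=C6: 2-byte lead, need 1 cont bytes. acc=0x6
Byte[7]=B3: continuation. acc=(acc<<6)|0x33=0x1B3
Completed: cp=U+01B3 (starts at byte 6)
Byte[8]=3E: 1-byte ASCII. cp=U+003E
Byte[9]=24: 1-byte ASCII. cp=U+0024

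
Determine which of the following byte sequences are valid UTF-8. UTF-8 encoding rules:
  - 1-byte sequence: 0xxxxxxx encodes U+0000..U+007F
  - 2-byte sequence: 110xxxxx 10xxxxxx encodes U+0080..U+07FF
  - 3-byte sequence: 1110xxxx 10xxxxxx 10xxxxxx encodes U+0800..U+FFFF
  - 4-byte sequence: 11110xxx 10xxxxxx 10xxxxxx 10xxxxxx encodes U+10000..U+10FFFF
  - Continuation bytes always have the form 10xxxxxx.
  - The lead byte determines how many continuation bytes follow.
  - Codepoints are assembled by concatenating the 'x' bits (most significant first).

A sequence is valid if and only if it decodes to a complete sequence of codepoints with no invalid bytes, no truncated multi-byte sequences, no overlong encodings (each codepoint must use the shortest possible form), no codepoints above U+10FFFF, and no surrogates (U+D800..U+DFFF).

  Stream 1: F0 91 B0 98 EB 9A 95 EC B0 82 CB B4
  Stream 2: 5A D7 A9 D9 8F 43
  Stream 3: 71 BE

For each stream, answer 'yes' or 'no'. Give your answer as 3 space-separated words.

Answer: yes yes no

Derivation:
Stream 1: decodes cleanly. VALID
Stream 2: decodes cleanly. VALID
Stream 3: error at byte offset 1. INVALID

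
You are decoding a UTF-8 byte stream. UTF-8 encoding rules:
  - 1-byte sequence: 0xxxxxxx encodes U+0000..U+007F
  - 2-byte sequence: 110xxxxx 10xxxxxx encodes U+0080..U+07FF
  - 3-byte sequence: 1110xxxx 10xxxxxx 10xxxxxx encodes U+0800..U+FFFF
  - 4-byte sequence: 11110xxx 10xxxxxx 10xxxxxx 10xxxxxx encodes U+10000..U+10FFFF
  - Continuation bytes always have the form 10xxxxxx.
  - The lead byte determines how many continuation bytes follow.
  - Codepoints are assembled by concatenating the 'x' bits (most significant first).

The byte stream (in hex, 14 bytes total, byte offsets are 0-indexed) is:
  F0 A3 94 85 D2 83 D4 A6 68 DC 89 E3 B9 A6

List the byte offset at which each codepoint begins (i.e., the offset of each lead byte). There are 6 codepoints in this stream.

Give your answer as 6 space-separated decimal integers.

Answer: 0 4 6 8 9 11

Derivation:
Byte[0]=F0: 4-byte lead, need 3 cont bytes. acc=0x0
Byte[1]=A3: continuation. acc=(acc<<6)|0x23=0x23
Byte[2]=94: continuation. acc=(acc<<6)|0x14=0x8D4
Byte[3]=85: continuation. acc=(acc<<6)|0x05=0x23505
Completed: cp=U+23505 (starts at byte 0)
Byte[4]=D2: 2-byte lead, need 1 cont bytes. acc=0x12
Byte[5]=83: continuation. acc=(acc<<6)|0x03=0x483
Completed: cp=U+0483 (starts at byte 4)
Byte[6]=D4: 2-byte lead, need 1 cont bytes. acc=0x14
Byte[7]=A6: continuation. acc=(acc<<6)|0x26=0x526
Completed: cp=U+0526 (starts at byte 6)
Byte[8]=68: 1-byte ASCII. cp=U+0068
Byte[9]=DC: 2-byte lead, need 1 cont bytes. acc=0x1C
Byte[10]=89: continuation. acc=(acc<<6)|0x09=0x709
Completed: cp=U+0709 (starts at byte 9)
Byte[11]=E3: 3-byte lead, need 2 cont bytes. acc=0x3
Byte[12]=B9: continuation. acc=(acc<<6)|0x39=0xF9
Byte[13]=A6: continuation. acc=(acc<<6)|0x26=0x3E66
Completed: cp=U+3E66 (starts at byte 11)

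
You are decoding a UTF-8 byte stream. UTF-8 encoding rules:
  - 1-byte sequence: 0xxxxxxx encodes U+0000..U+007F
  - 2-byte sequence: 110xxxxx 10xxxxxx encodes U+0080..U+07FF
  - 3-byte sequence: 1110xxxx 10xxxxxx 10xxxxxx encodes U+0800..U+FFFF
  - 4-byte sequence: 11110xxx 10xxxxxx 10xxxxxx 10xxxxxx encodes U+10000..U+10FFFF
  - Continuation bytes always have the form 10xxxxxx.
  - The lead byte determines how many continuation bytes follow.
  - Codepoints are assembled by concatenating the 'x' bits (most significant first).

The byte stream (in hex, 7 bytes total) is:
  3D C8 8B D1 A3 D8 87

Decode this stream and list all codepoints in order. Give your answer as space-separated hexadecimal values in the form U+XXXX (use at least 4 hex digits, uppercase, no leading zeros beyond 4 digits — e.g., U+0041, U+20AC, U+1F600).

Answer: U+003D U+020B U+0463 U+0607

Derivation:
Byte[0]=3D: 1-byte ASCII. cp=U+003D
Byte[1]=C8: 2-byte lead, need 1 cont bytes. acc=0x8
Byte[2]=8B: continuation. acc=(acc<<6)|0x0B=0x20B
Completed: cp=U+020B (starts at byte 1)
Byte[3]=D1: 2-byte lead, need 1 cont bytes. acc=0x11
Byte[4]=A3: continuation. acc=(acc<<6)|0x23=0x463
Completed: cp=U+0463 (starts at byte 3)
Byte[5]=D8: 2-byte lead, need 1 cont bytes. acc=0x18
Byte[6]=87: continuation. acc=(acc<<6)|0x07=0x607
Completed: cp=U+0607 (starts at byte 5)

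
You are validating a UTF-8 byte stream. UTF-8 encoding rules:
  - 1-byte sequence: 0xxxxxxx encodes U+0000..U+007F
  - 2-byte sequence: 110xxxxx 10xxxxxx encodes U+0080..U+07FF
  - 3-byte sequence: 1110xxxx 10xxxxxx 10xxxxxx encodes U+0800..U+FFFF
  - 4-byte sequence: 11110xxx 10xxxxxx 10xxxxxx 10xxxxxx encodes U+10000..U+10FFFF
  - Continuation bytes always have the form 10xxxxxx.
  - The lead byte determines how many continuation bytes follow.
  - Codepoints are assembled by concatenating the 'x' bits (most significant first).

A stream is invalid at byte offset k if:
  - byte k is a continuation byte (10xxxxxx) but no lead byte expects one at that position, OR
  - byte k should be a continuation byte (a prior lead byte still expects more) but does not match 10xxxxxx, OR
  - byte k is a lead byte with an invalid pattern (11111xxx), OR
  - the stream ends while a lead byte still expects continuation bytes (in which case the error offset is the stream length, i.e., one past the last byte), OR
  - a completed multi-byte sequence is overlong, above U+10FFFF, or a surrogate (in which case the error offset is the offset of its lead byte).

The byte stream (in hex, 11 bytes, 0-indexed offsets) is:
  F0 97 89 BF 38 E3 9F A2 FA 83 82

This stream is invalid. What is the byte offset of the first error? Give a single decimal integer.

Byte[0]=F0: 4-byte lead, need 3 cont bytes. acc=0x0
Byte[1]=97: continuation. acc=(acc<<6)|0x17=0x17
Byte[2]=89: continuation. acc=(acc<<6)|0x09=0x5C9
Byte[3]=BF: continuation. acc=(acc<<6)|0x3F=0x1727F
Completed: cp=U+1727F (starts at byte 0)
Byte[4]=38: 1-byte ASCII. cp=U+0038
Byte[5]=E3: 3-byte lead, need 2 cont bytes. acc=0x3
Byte[6]=9F: continuation. acc=(acc<<6)|0x1F=0xDF
Byte[7]=A2: continuation. acc=(acc<<6)|0x22=0x37E2
Completed: cp=U+37E2 (starts at byte 5)
Byte[8]=FA: INVALID lead byte (not 0xxx/110x/1110/11110)

Answer: 8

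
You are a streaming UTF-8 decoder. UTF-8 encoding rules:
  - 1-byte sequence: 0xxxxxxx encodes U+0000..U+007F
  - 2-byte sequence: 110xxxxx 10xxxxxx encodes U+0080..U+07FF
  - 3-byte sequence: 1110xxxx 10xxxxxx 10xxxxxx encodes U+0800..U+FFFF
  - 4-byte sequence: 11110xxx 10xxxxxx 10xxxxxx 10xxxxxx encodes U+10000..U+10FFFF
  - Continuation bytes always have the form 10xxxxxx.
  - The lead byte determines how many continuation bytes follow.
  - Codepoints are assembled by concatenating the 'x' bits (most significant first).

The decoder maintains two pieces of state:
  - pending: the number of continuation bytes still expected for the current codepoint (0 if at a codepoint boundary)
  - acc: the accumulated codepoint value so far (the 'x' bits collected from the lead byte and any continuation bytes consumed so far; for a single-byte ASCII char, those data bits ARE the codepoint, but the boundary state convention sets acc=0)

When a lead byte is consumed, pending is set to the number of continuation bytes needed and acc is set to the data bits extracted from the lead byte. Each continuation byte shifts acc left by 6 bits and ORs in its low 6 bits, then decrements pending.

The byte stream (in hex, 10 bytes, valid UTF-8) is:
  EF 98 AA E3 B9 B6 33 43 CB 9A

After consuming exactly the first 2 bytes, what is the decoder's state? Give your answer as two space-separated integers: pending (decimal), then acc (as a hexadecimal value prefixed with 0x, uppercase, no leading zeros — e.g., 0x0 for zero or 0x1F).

Byte[0]=EF: 3-byte lead. pending=2, acc=0xF
Byte[1]=98: continuation. acc=(acc<<6)|0x18=0x3D8, pending=1

Answer: 1 0x3D8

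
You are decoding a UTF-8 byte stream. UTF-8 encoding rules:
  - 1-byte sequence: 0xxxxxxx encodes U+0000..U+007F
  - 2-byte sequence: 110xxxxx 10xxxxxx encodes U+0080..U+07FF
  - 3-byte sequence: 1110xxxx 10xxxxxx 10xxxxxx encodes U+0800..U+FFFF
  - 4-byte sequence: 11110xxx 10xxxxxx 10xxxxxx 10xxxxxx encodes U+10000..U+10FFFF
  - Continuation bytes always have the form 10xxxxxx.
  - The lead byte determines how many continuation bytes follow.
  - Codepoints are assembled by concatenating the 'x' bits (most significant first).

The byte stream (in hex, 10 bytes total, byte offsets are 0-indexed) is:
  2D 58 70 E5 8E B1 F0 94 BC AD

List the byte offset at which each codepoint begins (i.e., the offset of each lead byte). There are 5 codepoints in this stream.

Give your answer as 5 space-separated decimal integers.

Byte[0]=2D: 1-byte ASCII. cp=U+002D
Byte[1]=58: 1-byte ASCII. cp=U+0058
Byte[2]=70: 1-byte ASCII. cp=U+0070
Byte[3]=E5: 3-byte lead, need 2 cont bytes. acc=0x5
Byte[4]=8E: continuation. acc=(acc<<6)|0x0E=0x14E
Byte[5]=B1: continuation. acc=(acc<<6)|0x31=0x53B1
Completed: cp=U+53B1 (starts at byte 3)
Byte[6]=F0: 4-byte lead, need 3 cont bytes. acc=0x0
Byte[7]=94: continuation. acc=(acc<<6)|0x14=0x14
Byte[8]=BC: continuation. acc=(acc<<6)|0x3C=0x53C
Byte[9]=AD: continuation. acc=(acc<<6)|0x2D=0x14F2D
Completed: cp=U+14F2D (starts at byte 6)

Answer: 0 1 2 3 6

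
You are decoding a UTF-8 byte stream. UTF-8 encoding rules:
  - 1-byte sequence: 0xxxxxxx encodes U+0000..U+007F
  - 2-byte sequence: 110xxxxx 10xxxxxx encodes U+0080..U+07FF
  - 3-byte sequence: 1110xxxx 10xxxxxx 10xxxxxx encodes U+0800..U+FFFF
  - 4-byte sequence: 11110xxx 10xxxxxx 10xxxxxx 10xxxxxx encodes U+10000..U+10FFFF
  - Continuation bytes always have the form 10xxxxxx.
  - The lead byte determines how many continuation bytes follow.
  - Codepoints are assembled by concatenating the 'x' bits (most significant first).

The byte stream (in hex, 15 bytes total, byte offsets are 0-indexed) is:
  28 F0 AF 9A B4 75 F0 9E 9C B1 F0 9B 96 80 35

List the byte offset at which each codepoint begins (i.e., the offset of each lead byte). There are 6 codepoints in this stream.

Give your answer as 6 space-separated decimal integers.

Answer: 0 1 5 6 10 14

Derivation:
Byte[0]=28: 1-byte ASCII. cp=U+0028
Byte[1]=F0: 4-byte lead, need 3 cont bytes. acc=0x0
Byte[2]=AF: continuation. acc=(acc<<6)|0x2F=0x2F
Byte[3]=9A: continuation. acc=(acc<<6)|0x1A=0xBDA
Byte[4]=B4: continuation. acc=(acc<<6)|0x34=0x2F6B4
Completed: cp=U+2F6B4 (starts at byte 1)
Byte[5]=75: 1-byte ASCII. cp=U+0075
Byte[6]=F0: 4-byte lead, need 3 cont bytes. acc=0x0
Byte[7]=9E: continuation. acc=(acc<<6)|0x1E=0x1E
Byte[8]=9C: continuation. acc=(acc<<6)|0x1C=0x79C
Byte[9]=B1: continuation. acc=(acc<<6)|0x31=0x1E731
Completed: cp=U+1E731 (starts at byte 6)
Byte[10]=F0: 4-byte lead, need 3 cont bytes. acc=0x0
Byte[11]=9B: continuation. acc=(acc<<6)|0x1B=0x1B
Byte[12]=96: continuation. acc=(acc<<6)|0x16=0x6D6
Byte[13]=80: continuation. acc=(acc<<6)|0x00=0x1B580
Completed: cp=U+1B580 (starts at byte 10)
Byte[14]=35: 1-byte ASCII. cp=U+0035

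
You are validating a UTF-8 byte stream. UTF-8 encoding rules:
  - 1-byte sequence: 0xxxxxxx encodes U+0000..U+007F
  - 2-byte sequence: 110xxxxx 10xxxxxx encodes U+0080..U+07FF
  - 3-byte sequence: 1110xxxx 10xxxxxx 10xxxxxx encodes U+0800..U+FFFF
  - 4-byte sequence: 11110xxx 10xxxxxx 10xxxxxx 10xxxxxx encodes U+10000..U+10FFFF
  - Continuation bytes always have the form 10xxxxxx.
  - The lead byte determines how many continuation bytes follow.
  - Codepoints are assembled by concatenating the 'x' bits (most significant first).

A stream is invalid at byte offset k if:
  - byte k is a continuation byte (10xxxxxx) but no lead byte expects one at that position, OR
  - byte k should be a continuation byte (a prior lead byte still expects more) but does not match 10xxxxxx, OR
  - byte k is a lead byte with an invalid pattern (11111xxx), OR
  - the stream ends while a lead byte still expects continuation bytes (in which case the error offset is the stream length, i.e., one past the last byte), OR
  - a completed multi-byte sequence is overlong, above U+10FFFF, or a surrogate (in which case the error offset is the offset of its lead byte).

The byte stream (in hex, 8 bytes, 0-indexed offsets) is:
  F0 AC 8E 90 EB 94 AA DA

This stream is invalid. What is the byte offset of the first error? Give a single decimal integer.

Byte[0]=F0: 4-byte lead, need 3 cont bytes. acc=0x0
Byte[1]=AC: continuation. acc=(acc<<6)|0x2C=0x2C
Byte[2]=8E: continuation. acc=(acc<<6)|0x0E=0xB0E
Byte[3]=90: continuation. acc=(acc<<6)|0x10=0x2C390
Completed: cp=U+2C390 (starts at byte 0)
Byte[4]=EB: 3-byte lead, need 2 cont bytes. acc=0xB
Byte[5]=94: continuation. acc=(acc<<6)|0x14=0x2D4
Byte[6]=AA: continuation. acc=(acc<<6)|0x2A=0xB52A
Completed: cp=U+B52A (starts at byte 4)
Byte[7]=DA: 2-byte lead, need 1 cont bytes. acc=0x1A
Byte[8]: stream ended, expected continuation. INVALID

Answer: 8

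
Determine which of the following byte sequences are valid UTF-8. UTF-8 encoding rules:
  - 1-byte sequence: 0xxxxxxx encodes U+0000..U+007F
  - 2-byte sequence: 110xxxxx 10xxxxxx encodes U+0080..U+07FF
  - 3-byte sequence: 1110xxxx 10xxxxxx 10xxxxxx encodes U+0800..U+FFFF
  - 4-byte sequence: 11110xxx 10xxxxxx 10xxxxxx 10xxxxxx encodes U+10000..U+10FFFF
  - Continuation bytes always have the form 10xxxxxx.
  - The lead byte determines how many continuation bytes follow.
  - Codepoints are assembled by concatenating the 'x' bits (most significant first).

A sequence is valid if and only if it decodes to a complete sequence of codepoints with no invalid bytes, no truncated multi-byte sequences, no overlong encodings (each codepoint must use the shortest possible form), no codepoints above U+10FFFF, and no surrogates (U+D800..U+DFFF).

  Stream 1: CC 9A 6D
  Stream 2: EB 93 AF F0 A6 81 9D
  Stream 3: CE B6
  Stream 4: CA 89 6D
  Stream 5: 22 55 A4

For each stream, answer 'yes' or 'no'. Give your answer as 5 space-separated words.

Answer: yes yes yes yes no

Derivation:
Stream 1: decodes cleanly. VALID
Stream 2: decodes cleanly. VALID
Stream 3: decodes cleanly. VALID
Stream 4: decodes cleanly. VALID
Stream 5: error at byte offset 2. INVALID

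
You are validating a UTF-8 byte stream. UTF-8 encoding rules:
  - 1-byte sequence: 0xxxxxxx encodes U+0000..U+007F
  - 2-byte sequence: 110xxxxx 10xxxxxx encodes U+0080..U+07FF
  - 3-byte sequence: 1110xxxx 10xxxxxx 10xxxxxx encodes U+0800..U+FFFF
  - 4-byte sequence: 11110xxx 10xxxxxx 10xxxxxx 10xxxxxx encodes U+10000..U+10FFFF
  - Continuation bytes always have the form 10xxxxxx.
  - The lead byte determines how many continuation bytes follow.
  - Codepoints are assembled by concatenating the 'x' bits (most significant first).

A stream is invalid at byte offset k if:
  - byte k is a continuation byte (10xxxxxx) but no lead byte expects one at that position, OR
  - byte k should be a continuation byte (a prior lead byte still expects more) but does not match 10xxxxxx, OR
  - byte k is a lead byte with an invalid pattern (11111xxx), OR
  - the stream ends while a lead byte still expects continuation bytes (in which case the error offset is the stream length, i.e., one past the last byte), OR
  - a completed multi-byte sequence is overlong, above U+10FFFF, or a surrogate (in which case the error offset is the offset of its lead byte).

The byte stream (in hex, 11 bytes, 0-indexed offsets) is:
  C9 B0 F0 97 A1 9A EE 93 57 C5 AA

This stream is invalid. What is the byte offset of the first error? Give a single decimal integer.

Answer: 8

Derivation:
Byte[0]=C9: 2-byte lead, need 1 cont bytes. acc=0x9
Byte[1]=B0: continuation. acc=(acc<<6)|0x30=0x270
Completed: cp=U+0270 (starts at byte 0)
Byte[2]=F0: 4-byte lead, need 3 cont bytes. acc=0x0
Byte[3]=97: continuation. acc=(acc<<6)|0x17=0x17
Byte[4]=A1: continuation. acc=(acc<<6)|0x21=0x5E1
Byte[5]=9A: continuation. acc=(acc<<6)|0x1A=0x1785A
Completed: cp=U+1785A (starts at byte 2)
Byte[6]=EE: 3-byte lead, need 2 cont bytes. acc=0xE
Byte[7]=93: continuation. acc=(acc<<6)|0x13=0x393
Byte[8]=57: expected 10xxxxxx continuation. INVALID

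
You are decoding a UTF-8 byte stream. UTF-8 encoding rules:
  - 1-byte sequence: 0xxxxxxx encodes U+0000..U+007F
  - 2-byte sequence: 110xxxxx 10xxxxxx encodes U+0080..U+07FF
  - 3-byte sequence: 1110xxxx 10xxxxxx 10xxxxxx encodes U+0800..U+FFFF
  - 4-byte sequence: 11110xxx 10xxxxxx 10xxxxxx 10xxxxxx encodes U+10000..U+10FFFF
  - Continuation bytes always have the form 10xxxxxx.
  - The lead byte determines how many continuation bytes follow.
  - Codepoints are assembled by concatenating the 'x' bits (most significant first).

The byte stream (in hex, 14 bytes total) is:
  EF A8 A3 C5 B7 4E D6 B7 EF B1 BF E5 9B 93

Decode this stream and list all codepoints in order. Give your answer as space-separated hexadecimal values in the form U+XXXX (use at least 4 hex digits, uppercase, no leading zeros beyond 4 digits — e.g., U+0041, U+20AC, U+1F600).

Answer: U+FA23 U+0177 U+004E U+05B7 U+FC7F U+56D3

Derivation:
Byte[0]=EF: 3-byte lead, need 2 cont bytes. acc=0xF
Byte[1]=A8: continuation. acc=(acc<<6)|0x28=0x3E8
Byte[2]=A3: continuation. acc=(acc<<6)|0x23=0xFA23
Completed: cp=U+FA23 (starts at byte 0)
Byte[3]=C5: 2-byte lead, need 1 cont bytes. acc=0x5
Byte[4]=B7: continuation. acc=(acc<<6)|0x37=0x177
Completed: cp=U+0177 (starts at byte 3)
Byte[5]=4E: 1-byte ASCII. cp=U+004E
Byte[6]=D6: 2-byte lead, need 1 cont bytes. acc=0x16
Byte[7]=B7: continuation. acc=(acc<<6)|0x37=0x5B7
Completed: cp=U+05B7 (starts at byte 6)
Byte[8]=EF: 3-byte lead, need 2 cont bytes. acc=0xF
Byte[9]=B1: continuation. acc=(acc<<6)|0x31=0x3F1
Byte[10]=BF: continuation. acc=(acc<<6)|0x3F=0xFC7F
Completed: cp=U+FC7F (starts at byte 8)
Byte[11]=E5: 3-byte lead, need 2 cont bytes. acc=0x5
Byte[12]=9B: continuation. acc=(acc<<6)|0x1B=0x15B
Byte[13]=93: continuation. acc=(acc<<6)|0x13=0x56D3
Completed: cp=U+56D3 (starts at byte 11)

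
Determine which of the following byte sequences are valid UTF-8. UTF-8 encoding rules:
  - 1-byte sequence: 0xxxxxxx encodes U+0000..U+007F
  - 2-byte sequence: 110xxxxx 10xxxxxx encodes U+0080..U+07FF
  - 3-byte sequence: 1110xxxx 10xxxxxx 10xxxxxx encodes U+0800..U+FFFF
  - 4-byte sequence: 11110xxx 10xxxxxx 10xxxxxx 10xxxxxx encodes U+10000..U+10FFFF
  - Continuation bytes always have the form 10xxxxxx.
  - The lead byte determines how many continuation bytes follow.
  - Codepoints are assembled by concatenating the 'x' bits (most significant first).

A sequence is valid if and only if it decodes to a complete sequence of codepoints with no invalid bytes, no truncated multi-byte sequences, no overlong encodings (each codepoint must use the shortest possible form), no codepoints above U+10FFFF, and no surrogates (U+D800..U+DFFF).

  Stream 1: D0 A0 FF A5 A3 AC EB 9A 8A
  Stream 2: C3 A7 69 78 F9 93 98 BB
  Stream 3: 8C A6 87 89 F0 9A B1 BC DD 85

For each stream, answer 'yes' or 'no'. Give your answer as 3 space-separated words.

Answer: no no no

Derivation:
Stream 1: error at byte offset 2. INVALID
Stream 2: error at byte offset 4. INVALID
Stream 3: error at byte offset 0. INVALID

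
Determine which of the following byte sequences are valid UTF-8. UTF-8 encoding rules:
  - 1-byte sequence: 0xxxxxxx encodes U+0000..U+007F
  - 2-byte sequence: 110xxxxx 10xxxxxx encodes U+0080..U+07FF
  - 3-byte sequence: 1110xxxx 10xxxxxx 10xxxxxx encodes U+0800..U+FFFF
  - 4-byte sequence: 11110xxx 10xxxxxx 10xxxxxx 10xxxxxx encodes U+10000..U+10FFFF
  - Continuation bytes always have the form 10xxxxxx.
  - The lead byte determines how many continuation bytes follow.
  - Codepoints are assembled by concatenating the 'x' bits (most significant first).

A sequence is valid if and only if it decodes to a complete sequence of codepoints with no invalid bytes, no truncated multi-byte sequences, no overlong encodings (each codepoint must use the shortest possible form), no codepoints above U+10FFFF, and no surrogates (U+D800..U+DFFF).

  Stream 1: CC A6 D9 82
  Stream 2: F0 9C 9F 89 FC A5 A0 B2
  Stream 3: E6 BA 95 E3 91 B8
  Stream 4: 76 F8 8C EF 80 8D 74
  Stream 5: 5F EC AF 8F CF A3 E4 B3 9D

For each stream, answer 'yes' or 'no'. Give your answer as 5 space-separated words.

Stream 1: decodes cleanly. VALID
Stream 2: error at byte offset 4. INVALID
Stream 3: decodes cleanly. VALID
Stream 4: error at byte offset 1. INVALID
Stream 5: decodes cleanly. VALID

Answer: yes no yes no yes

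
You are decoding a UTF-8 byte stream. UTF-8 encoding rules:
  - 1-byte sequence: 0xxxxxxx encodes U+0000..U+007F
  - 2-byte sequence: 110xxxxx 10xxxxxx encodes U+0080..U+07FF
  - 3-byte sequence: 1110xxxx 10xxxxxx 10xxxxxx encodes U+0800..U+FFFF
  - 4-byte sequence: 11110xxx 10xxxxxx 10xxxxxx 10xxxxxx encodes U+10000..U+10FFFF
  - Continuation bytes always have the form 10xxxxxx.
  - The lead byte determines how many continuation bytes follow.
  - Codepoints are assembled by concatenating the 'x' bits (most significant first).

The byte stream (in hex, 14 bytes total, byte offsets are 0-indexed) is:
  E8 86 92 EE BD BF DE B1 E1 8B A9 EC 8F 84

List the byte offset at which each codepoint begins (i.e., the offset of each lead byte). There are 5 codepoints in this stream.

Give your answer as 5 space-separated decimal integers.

Answer: 0 3 6 8 11

Derivation:
Byte[0]=E8: 3-byte lead, need 2 cont bytes. acc=0x8
Byte[1]=86: continuation. acc=(acc<<6)|0x06=0x206
Byte[2]=92: continuation. acc=(acc<<6)|0x12=0x8192
Completed: cp=U+8192 (starts at byte 0)
Byte[3]=EE: 3-byte lead, need 2 cont bytes. acc=0xE
Byte[4]=BD: continuation. acc=(acc<<6)|0x3D=0x3BD
Byte[5]=BF: continuation. acc=(acc<<6)|0x3F=0xEF7F
Completed: cp=U+EF7F (starts at byte 3)
Byte[6]=DE: 2-byte lead, need 1 cont bytes. acc=0x1E
Byte[7]=B1: continuation. acc=(acc<<6)|0x31=0x7B1
Completed: cp=U+07B1 (starts at byte 6)
Byte[8]=E1: 3-byte lead, need 2 cont bytes. acc=0x1
Byte[9]=8B: continuation. acc=(acc<<6)|0x0B=0x4B
Byte[10]=A9: continuation. acc=(acc<<6)|0x29=0x12E9
Completed: cp=U+12E9 (starts at byte 8)
Byte[11]=EC: 3-byte lead, need 2 cont bytes. acc=0xC
Byte[12]=8F: continuation. acc=(acc<<6)|0x0F=0x30F
Byte[13]=84: continuation. acc=(acc<<6)|0x04=0xC3C4
Completed: cp=U+C3C4 (starts at byte 11)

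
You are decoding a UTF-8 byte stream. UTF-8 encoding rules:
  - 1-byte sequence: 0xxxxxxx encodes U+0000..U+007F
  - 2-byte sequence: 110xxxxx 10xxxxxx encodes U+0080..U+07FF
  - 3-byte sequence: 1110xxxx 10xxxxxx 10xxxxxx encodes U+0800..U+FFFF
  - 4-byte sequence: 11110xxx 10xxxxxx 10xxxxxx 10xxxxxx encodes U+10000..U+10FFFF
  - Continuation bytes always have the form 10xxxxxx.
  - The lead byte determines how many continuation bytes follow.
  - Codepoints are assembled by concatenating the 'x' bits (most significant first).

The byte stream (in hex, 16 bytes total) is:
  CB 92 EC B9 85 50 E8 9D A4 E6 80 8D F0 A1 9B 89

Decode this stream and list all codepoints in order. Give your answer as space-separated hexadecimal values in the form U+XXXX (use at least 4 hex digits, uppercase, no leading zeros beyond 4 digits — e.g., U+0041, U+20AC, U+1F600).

Answer: U+02D2 U+CE45 U+0050 U+8764 U+600D U+216C9

Derivation:
Byte[0]=CB: 2-byte lead, need 1 cont bytes. acc=0xB
Byte[1]=92: continuation. acc=(acc<<6)|0x12=0x2D2
Completed: cp=U+02D2 (starts at byte 0)
Byte[2]=EC: 3-byte lead, need 2 cont bytes. acc=0xC
Byte[3]=B9: continuation. acc=(acc<<6)|0x39=0x339
Byte[4]=85: continuation. acc=(acc<<6)|0x05=0xCE45
Completed: cp=U+CE45 (starts at byte 2)
Byte[5]=50: 1-byte ASCII. cp=U+0050
Byte[6]=E8: 3-byte lead, need 2 cont bytes. acc=0x8
Byte[7]=9D: continuation. acc=(acc<<6)|0x1D=0x21D
Byte[8]=A4: continuation. acc=(acc<<6)|0x24=0x8764
Completed: cp=U+8764 (starts at byte 6)
Byte[9]=E6: 3-byte lead, need 2 cont bytes. acc=0x6
Byte[10]=80: continuation. acc=(acc<<6)|0x00=0x180
Byte[11]=8D: continuation. acc=(acc<<6)|0x0D=0x600D
Completed: cp=U+600D (starts at byte 9)
Byte[12]=F0: 4-byte lead, need 3 cont bytes. acc=0x0
Byte[13]=A1: continuation. acc=(acc<<6)|0x21=0x21
Byte[14]=9B: continuation. acc=(acc<<6)|0x1B=0x85B
Byte[15]=89: continuation. acc=(acc<<6)|0x09=0x216C9
Completed: cp=U+216C9 (starts at byte 12)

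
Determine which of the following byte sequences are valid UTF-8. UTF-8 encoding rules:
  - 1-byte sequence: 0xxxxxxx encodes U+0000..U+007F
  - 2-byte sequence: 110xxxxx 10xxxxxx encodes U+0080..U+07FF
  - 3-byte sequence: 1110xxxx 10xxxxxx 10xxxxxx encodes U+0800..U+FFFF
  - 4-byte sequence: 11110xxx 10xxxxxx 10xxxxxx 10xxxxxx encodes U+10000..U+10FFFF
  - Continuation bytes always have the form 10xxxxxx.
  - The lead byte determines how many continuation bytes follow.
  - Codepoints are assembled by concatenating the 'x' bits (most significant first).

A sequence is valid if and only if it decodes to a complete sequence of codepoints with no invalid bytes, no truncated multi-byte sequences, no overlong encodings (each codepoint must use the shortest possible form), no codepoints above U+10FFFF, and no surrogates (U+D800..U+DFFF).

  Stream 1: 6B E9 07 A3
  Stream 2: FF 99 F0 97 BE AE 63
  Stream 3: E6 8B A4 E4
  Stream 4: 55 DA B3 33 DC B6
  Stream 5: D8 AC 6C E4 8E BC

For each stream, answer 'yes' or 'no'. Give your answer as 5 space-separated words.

Stream 1: error at byte offset 2. INVALID
Stream 2: error at byte offset 0. INVALID
Stream 3: error at byte offset 4. INVALID
Stream 4: decodes cleanly. VALID
Stream 5: decodes cleanly. VALID

Answer: no no no yes yes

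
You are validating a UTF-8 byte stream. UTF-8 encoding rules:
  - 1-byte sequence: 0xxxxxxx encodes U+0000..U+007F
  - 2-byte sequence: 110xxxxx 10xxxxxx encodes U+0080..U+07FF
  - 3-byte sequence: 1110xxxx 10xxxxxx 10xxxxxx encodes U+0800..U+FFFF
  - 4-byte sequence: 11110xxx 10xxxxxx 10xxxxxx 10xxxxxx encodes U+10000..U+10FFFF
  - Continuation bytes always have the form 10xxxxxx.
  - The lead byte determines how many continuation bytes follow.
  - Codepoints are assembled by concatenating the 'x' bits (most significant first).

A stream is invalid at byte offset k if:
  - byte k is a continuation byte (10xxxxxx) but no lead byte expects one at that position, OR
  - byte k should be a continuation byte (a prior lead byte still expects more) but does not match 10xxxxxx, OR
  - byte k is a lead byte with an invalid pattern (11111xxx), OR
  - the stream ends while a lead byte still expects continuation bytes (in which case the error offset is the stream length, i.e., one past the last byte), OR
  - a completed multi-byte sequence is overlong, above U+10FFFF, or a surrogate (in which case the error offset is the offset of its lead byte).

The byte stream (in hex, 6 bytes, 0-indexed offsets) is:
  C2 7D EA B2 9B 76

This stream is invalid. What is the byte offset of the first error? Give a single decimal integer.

Byte[0]=C2: 2-byte lead, need 1 cont bytes. acc=0x2
Byte[1]=7D: expected 10xxxxxx continuation. INVALID

Answer: 1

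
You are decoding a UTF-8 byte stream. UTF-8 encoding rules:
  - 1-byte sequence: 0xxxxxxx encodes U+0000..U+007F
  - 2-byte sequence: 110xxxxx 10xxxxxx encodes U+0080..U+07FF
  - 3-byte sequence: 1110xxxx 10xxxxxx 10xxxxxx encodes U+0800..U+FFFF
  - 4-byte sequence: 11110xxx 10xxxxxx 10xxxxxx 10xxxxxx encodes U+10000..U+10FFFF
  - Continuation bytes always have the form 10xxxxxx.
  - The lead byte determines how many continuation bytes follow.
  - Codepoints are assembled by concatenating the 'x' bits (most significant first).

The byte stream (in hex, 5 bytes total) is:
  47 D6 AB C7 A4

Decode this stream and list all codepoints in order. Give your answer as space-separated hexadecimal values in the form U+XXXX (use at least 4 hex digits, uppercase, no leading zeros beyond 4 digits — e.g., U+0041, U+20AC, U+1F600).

Byte[0]=47: 1-byte ASCII. cp=U+0047
Byte[1]=D6: 2-byte lead, need 1 cont bytes. acc=0x16
Byte[2]=AB: continuation. acc=(acc<<6)|0x2B=0x5AB
Completed: cp=U+05AB (starts at byte 1)
Byte[3]=C7: 2-byte lead, need 1 cont bytes. acc=0x7
Byte[4]=A4: continuation. acc=(acc<<6)|0x24=0x1E4
Completed: cp=U+01E4 (starts at byte 3)

Answer: U+0047 U+05AB U+01E4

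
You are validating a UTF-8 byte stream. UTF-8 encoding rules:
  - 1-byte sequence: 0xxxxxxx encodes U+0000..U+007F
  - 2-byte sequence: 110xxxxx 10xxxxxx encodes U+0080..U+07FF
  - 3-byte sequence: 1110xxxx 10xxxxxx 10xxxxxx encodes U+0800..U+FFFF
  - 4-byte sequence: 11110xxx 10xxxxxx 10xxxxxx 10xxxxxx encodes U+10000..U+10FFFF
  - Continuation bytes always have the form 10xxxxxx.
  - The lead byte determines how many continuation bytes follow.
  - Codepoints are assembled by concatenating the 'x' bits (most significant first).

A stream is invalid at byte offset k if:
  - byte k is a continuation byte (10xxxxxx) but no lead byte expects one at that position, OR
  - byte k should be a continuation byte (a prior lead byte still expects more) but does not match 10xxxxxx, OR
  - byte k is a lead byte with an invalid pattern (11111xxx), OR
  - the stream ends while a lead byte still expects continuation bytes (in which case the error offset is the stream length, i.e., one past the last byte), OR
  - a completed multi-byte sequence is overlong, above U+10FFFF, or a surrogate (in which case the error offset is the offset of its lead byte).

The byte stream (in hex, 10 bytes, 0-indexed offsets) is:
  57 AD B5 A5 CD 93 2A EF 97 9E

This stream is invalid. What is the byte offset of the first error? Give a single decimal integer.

Byte[0]=57: 1-byte ASCII. cp=U+0057
Byte[1]=AD: INVALID lead byte (not 0xxx/110x/1110/11110)

Answer: 1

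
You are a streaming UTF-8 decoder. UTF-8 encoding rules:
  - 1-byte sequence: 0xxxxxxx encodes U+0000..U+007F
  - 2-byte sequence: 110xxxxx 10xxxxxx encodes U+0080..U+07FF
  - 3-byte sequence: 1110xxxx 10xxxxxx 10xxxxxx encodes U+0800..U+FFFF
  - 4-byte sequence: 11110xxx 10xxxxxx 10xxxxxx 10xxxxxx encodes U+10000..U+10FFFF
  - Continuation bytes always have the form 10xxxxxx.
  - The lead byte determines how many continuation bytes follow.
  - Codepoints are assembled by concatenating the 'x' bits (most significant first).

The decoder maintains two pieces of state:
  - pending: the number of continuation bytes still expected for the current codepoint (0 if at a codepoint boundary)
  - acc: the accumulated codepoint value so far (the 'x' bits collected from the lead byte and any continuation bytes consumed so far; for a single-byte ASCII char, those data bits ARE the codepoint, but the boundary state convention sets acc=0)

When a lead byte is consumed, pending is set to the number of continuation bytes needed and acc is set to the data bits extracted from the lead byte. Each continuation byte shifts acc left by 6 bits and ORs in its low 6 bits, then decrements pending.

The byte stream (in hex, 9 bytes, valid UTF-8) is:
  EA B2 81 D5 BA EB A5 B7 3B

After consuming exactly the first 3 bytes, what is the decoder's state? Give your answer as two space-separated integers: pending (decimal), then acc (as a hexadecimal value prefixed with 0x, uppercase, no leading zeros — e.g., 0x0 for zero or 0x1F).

Answer: 0 0xAC81

Derivation:
Byte[0]=EA: 3-byte lead. pending=2, acc=0xA
Byte[1]=B2: continuation. acc=(acc<<6)|0x32=0x2B2, pending=1
Byte[2]=81: continuation. acc=(acc<<6)|0x01=0xAC81, pending=0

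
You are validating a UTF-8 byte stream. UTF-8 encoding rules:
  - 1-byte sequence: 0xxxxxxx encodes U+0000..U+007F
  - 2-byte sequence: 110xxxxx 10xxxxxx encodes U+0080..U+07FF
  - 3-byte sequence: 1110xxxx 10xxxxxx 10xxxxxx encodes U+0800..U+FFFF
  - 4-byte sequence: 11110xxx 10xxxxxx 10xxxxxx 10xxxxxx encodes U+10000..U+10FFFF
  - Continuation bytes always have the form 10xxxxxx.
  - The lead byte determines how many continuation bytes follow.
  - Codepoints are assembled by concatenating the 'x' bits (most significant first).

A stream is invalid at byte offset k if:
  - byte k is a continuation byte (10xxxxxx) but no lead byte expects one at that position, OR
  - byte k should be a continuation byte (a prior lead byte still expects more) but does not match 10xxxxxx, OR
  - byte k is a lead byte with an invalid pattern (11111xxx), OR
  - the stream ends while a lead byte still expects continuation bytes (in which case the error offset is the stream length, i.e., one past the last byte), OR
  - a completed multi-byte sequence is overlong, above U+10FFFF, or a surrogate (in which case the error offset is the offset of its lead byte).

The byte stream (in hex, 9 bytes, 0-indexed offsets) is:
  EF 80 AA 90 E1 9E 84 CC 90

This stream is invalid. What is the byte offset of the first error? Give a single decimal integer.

Byte[0]=EF: 3-byte lead, need 2 cont bytes. acc=0xF
Byte[1]=80: continuation. acc=(acc<<6)|0x00=0x3C0
Byte[2]=AA: continuation. acc=(acc<<6)|0x2A=0xF02A
Completed: cp=U+F02A (starts at byte 0)
Byte[3]=90: INVALID lead byte (not 0xxx/110x/1110/11110)

Answer: 3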